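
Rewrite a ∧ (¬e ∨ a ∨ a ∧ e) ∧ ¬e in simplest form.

a ∧ (¬e ∨ a ∨ a ∧ e) ∧ ¬e
= a ∧ (¬e ∨ a) ∧ ¬e
= a ∧ ¬e

a ∧ ¬e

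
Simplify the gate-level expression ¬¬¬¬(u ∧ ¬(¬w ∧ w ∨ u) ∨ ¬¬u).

u

¬¬¬¬(u ∧ ¬(¬w ∧ w ∨ u) ∨ ¬¬u)
= ¬¬¬¬(u ∧ ¬(¬w ∧ w ∨ u) ∨ u)   (double negation)
= ¬¬(u ∧ ¬(¬w ∧ w ∨ u) ∨ u)   (double negation)
= ¬¬(u ∧ ¬u ∨ u)   (complement / identity)
= ¬¬u   (complement / identity)
= u   (double negation)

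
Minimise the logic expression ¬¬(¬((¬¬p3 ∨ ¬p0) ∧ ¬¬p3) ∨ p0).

¬¬(¬((¬¬p3 ∨ ¬p0) ∧ ¬¬p3) ∨ p0)
= ¬¬(¬¬¬p3 ∨ p0)
= ¬¬¬p3 ∨ p0
= ¬p3 ∨ p0

¬p3 ∨ p0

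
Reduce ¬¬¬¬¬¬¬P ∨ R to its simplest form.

¬¬¬¬¬¬¬P ∨ R
= ¬¬¬¬¬P ∨ R
= ¬¬¬P ∨ R
= ¬P ∨ R

¬P ∨ R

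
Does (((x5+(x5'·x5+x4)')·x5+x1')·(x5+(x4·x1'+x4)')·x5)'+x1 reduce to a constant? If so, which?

(((x5+(x5'·x5+x4)')·x5+x1')·(x5+(x4·x1'+x4)')·x5)'+x1
= (((x5+x4')·x5+x1')·(x5+(x4·x1'+x4)')·x5)'+x1
= (((x5+x4')·x5+x1')·(x5+x4')·x5)'+x1
= ((x5+x4')·x5)'+x1
= x5'+x1
This depends on x1, x5, so it is not a constant.

no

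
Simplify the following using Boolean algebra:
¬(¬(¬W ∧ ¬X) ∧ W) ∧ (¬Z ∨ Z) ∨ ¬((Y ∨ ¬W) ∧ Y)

¬W ∨ ¬Y

¬(¬(¬W ∧ ¬X) ∧ W) ∧ (¬Z ∨ Z) ∨ ¬((Y ∨ ¬W) ∧ Y)
= ¬((W ∨ X) ∧ W) ∧ (¬Z ∨ Z) ∨ ¬((Y ∨ ¬W) ∧ Y)
= ¬((W ∨ X) ∧ W) ∨ ¬((Y ∨ ¬W) ∧ Y)
= ¬W ∨ ¬((Y ∨ ¬W) ∧ Y)
= ¬W ∨ ¬Y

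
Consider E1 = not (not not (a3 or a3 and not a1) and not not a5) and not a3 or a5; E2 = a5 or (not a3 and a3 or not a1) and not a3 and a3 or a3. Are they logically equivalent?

No

E1: not (not not (a3 or a3 and not a1) and not not a5) and not a3 or a5
    = not (not not a3 and not not a5) and not a3 or a5   (absorption)
    = (not a3 or not a5) and not a3 or a5   (De Morgan)
    = not a3 or a5   (absorption)
E2: a5 or (not a3 and a3 or not a1) and not a3 and a3 or a3
    = a5 or not a3 and a3 or a3   (absorption)
    = a5 or a3   (complement / identity)
These differ: at a1=0, a3=1, a5=0, E1 = 0 but E2 = 1.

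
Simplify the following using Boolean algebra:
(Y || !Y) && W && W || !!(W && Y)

(Y || !Y) && W && W || !!(W && Y)
= W && W || !!(W && Y)
= W && W || W && Y
= W || W && Y
= W

W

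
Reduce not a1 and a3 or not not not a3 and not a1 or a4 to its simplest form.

not a1 and a3 or not not not a3 and not a1 or a4
= not a1 and a3 or not a3 and not a1 or a4   [double negation]
= not a1 or a4   [distribution]

not a1 or a4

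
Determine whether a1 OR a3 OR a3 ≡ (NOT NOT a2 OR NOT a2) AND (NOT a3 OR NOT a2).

No

E1: a1 OR a3 OR a3
    = a1 OR a3   [idempotence]
E2: (NOT NOT a2 OR NOT a2) AND (NOT a3 OR NOT a2)
    = (a2 OR NOT a2) AND (NOT a3 OR NOT a2)   [double negation]
    = NOT a3 OR NOT a2   [complement / identity]
These differ: at a1=0, a2=1, a3=1, E1 = 1 but E2 = 0.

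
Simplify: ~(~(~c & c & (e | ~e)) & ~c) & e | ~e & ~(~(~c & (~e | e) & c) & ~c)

c

~(~(~c & c & (e | ~e)) & ~c) & e | ~e & ~(~(~c & (~e | e) & c) & ~c)
= ~(~(~c & c) & ~c) & e | ~e & ~(~(~c & (~e | e) & c) & ~c)
= ~(~(~c & c) & ~c) & e | ~e & ~(~(~c & c) & ~c)
= ~(~(~c & c) & ~c)
= ~c & c | c
= c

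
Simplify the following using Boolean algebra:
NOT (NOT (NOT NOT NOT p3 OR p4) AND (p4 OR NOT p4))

NOT p3 OR p4

NOT (NOT (NOT NOT NOT p3 OR p4) AND (p4 OR NOT p4))
= NOT NOT (NOT NOT NOT p3 OR p4)   (complement / identity)
= NOT NOT (NOT p3 OR p4)   (double negation)
= NOT p3 OR p4   (double negation)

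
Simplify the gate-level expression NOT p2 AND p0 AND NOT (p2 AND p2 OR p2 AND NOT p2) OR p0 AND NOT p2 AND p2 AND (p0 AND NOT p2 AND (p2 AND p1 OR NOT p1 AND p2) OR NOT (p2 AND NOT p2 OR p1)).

p0 AND NOT p2

NOT p2 AND p0 AND NOT (p2 AND p2 OR p2 AND NOT p2) OR p0 AND NOT p2 AND p2 AND (p0 AND NOT p2 AND (p2 AND p1 OR NOT p1 AND p2) OR NOT (p2 AND NOT p2 OR p1))
= NOT p2 AND p0 AND NOT (p2 AND p2 OR p2 AND NOT p2) OR p0 AND NOT p2 AND p2 AND (p0 AND NOT p2 AND p2 OR NOT (p2 AND NOT p2 OR p1))   — distribution
= NOT p2 AND p0 AND NOT p2 OR p0 AND NOT p2 AND p2 AND (p0 AND NOT p2 AND p2 OR NOT (p2 AND NOT p2 OR p1))   — distribution
= NOT p2 AND p0 AND NOT p2 OR p0 AND NOT p2 AND p2 AND (p0 AND NOT p2 AND p2 OR NOT p1)   — complement / identity
= NOT p2 AND p0 AND NOT p2 OR p0 AND NOT p2 AND p2   — absorption
= p0 AND NOT p2   — distribution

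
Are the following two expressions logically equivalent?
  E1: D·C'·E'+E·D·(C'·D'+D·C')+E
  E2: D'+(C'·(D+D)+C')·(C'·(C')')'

E1: D·C'·E'+E·D·(C'·D'+D·C')+E
    = D·C'·E'+E·D·C'+E   — distribution
    = D·C'+E   — distribution
E2: D'+(C'·(D+D)+C')·(C'·(C')')'
    = D'+(C'·D+C')·(C'·(C')')'   — idempotence
    = D'+(C'·D+C')·(C+C')   — De Morgan
    = D'+C'·D+C'   — complement / identity
    = D'+C'   — absorption
These differ: at C=1, D=0, E=0, E1 = 0 but E2 = 1.

No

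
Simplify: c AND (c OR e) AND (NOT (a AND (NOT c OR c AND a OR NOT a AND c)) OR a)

c

c AND (c OR e) AND (NOT (a AND (NOT c OR c AND a OR NOT a AND c)) OR a)
= c AND (c OR e) AND (NOT (a AND (NOT c OR c)) OR a)   (distribution)
= c AND (c OR e) AND (NOT a OR a)   (complement / identity)
= c AND (NOT a OR a)   (absorption)
= c   (complement / identity)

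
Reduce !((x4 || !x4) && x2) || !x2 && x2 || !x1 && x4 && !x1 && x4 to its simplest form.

!((x4 || !x4) && x2) || !x2 && x2 || !x1 && x4 && !x1 && x4
= !((x4 || !x4) && x2) || !x2 && x2 || !x1 && x4   — idempotence
= !x2 || !x2 && x2 || !x1 && x4   — complement / identity
= !x2 || !x1 && x4   — complement / identity

!x2 || !x1 && x4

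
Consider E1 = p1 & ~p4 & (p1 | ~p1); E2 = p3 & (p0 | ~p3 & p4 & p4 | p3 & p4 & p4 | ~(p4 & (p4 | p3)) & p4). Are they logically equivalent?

No

E1: p1 & ~p4 & (p1 | ~p1)
    = p1 & ~p4   [complement / identity]
E2: p3 & (p0 | ~p3 & p4 & p4 | p3 & p4 & p4 | ~(p4 & (p4 | p3)) & p4)
    = p3 & (p0 | p4 & p4 | ~(p4 & (p4 | p3)) & p4)   [distribution]
    = p3 & (p0 | p4 & p4 | ~p4 & p4)   [absorption]
    = p3 & (p0 | p4)   [distribution]
These differ: at p0=1, p1=1, p3=1, p4=1, E1 = 0 but E2 = 1.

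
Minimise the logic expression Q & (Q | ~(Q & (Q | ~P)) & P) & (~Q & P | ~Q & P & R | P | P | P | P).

Q & (Q | ~(Q & (Q | ~P)) & P) & (~Q & P | ~Q & P & R | P | P | P | P)
= Q & (Q | ~(Q & (Q | ~P)) & P) & (~Q & P | P | P | P | P)
= Q & (Q | ~(Q & (Q | ~P)) & P) & (~Q & P | P | P)
= Q & (Q | ~Q & P) & (~Q & P | P | P)
= Q & (Q | ~Q & P) & (~Q & P | P)
= Q & (Q & P | ~Q & P)
= Q & P

Q & P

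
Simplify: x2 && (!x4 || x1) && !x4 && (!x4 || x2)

x2 && !x4

x2 && (!x4 || x1) && !x4 && (!x4 || x2)
= x2 && (!x4 || x1) && !x4   [absorption]
= x2 && !x4   [absorption]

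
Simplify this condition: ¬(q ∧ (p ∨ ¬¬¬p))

¬q

¬(q ∧ (p ∨ ¬¬¬p))
= ¬(q ∧ (p ∨ ¬p))   [double negation]
= ¬q   [complement / identity]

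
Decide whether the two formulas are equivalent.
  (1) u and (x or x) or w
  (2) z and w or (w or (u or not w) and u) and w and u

No

E1: u and (x or x) or w
    = u and x or w   (idempotence)
E2: z and w or (w or (u or not w) and u) and w and u
    = z and w or (w or u) and w and u   (absorption)
    = z and w or w and u   (absorption)
    = (z or u) and w   (distribution)
These differ: at u=0, w=1, x=1, z=0, E1 = 1 but E2 = 0.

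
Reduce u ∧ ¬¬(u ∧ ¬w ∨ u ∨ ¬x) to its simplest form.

u ∧ ¬¬(u ∧ ¬w ∨ u ∨ ¬x)
= u ∧ ¬¬(u ∨ ¬x)
= u ∧ (u ∨ ¬x)
= u

u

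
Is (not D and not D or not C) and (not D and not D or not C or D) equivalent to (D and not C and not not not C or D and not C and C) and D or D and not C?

No

E1: (not D and not D or not C) and (not D and not D or not C or D)
    = not D and not D or not C   — absorption
    = not D or not C   — idempotence
E2: (D and not C and not not not C or D and not C and C) and D or D and not C
    = (D and not C and not C or D and not C and C) and D or D and not C   — double negation
    = D and not C and D or D and not C   — distribution
    = D and not C   — absorption
These differ: at C=0, D=0, E1 = 1 but E2 = 0.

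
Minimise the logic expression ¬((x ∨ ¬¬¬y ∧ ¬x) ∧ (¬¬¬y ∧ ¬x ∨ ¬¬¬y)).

y

¬((x ∨ ¬¬¬y ∧ ¬x) ∧ (¬¬¬y ∧ ¬x ∨ ¬¬¬y))
= ¬(x ∧ ¬¬¬y ∨ ¬¬¬y ∧ ¬x)   (distribution)
= ¬¬¬¬y   (distribution)
= ¬¬y   (double negation)
= y   (double negation)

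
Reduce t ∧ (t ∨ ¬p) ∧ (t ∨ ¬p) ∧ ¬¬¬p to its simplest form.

t ∧ (t ∨ ¬p) ∧ (t ∨ ¬p) ∧ ¬¬¬p
= t ∧ (t ∨ ¬p) ∧ ¬¬¬p   [idempotence]
= t ∧ ¬¬¬p   [absorption]
= t ∧ ¬p   [double negation]

t ∧ ¬p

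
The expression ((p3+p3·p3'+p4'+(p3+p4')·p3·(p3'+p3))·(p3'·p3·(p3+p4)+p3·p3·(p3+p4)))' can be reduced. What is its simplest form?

p3'

((p3+p3·p3'+p4'+(p3+p4')·p3·(p3'+p3))·(p3'·p3·(p3+p4)+p3·p3·(p3+p4)))'
= ((p3+p3·p3'+p4'+(p3+p4')·p3·(p3'+p3))·p3·(p3+p4))'
= ((p3+p4'+(p3+p4')·p3·(p3'+p3))·p3·(p3+p4))'
= ((p3+p4'+(p3+p4')·p3)·p3·(p3+p4))'
= ((p3+p4'+(p3+p4')·p3)·p3)'
= ((p3+p4')·p3)'
= p3'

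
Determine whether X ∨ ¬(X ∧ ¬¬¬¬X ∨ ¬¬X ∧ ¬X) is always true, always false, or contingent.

X ∨ ¬(X ∧ ¬¬¬¬X ∨ ¬¬X ∧ ¬X)
= X ∨ ¬(X ∧ ¬¬X ∨ ¬¬X ∧ ¬X)   (double negation)
= X ∨ ¬¬¬X   (distribution)
= X ∨ ¬X   (double negation)
= True   (complement)

always true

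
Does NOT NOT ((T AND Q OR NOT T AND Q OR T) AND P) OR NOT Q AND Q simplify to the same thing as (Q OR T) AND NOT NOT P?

Yes

E1: NOT NOT ((T AND Q OR NOT T AND Q OR T) AND P) OR NOT Q AND Q
    = (T AND Q OR NOT T AND Q OR T) AND P OR NOT Q AND Q   (double negation)
    = (Q OR T) AND P OR NOT Q AND Q   (distribution)
    = (Q OR T) AND P   (complement / identity)
E2: (Q OR T) AND NOT NOT P
    = (Q OR T) AND P   (double negation)
Both reduce to (Q OR T) AND P, so they are equivalent.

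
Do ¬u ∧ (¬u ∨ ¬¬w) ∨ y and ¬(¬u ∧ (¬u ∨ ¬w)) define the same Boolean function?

No

E1: ¬u ∧ (¬u ∨ ¬¬w) ∨ y
    = ¬u ∧ (¬u ∨ w) ∨ y   [double negation]
    = ¬u ∨ y   [absorption]
E2: ¬(¬u ∧ (¬u ∨ ¬w))
    = ¬¬u   [absorption]
    = u   [double negation]
These differ: at u=0, w=0, y=0, E1 = 1 but E2 = 0.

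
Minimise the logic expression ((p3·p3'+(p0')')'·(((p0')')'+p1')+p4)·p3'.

((p3·p3'+(p0')')'·(((p0')')'+p1')+p4)·p3'
= (((p0')')'·(((p0')')'+p1')+p4)·p3'
= (((p0')')'·(p0'+p1')+p4)·p3'
= (p0'·(p0'+p1')+p4)·p3'
= (p0'+p4)·p3'

(p0'+p4)·p3'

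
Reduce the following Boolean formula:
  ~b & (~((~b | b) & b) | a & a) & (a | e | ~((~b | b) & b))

~b

~b & (~((~b | b) & b) | a & a) & (a | e | ~((~b | b) & b))
= ~b & (~((~b | b) & b) | a & a & (a | e))   [distribution]
= ~b & (~((~b | b) & b) | a & (a | e))   [idempotence]
= ~b & (~b | a & (a | e))   [complement / identity]
= ~b & (~b | a)   [absorption]
= ~b   [absorption]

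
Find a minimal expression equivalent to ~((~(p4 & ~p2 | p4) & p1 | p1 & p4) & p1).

~p1

~((~(p4 & ~p2 | p4) & p1 | p1 & p4) & p1)
= ~((~p4 & p1 | p1 & p4) & p1)   — absorption
= ~(p1 & p1)   — distribution
= ~p1   — idempotence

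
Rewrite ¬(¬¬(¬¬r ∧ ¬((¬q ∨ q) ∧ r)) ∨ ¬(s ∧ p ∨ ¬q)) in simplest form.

s ∧ p ∨ ¬q

¬(¬¬(¬¬r ∧ ¬((¬q ∨ q) ∧ r)) ∨ ¬(s ∧ p ∨ ¬q))
= ¬(¬(¬r ∨ (¬q ∨ q) ∧ r) ∨ ¬(s ∧ p ∨ ¬q))
= (¬r ∨ (¬q ∨ q) ∧ r) ∧ (s ∧ p ∨ ¬q)
= (¬r ∨ r) ∧ (s ∧ p ∨ ¬q)
= s ∧ p ∨ ¬q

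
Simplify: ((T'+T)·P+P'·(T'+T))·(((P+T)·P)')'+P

P

((T'+T)·P+P'·(T'+T))·(((P+T)·P)')'+P
= (T'+T)·(((P+T)·P)')'+P   — distribution
= (((P+T)·P)')'+P   — complement / identity
= (P+T)·P+P   — double negation
= P+P   — absorption
= P   — idempotence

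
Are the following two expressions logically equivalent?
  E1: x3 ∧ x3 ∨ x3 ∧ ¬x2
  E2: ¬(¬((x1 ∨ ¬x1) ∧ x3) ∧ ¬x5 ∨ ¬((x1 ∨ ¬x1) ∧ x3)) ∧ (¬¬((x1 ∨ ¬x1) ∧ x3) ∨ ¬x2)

Yes

E1: x3 ∧ x3 ∨ x3 ∧ ¬x2
    = (x3 ∨ ¬x2) ∧ x3   [distribution]
    = x3   [absorption]
E2: ¬(¬((x1 ∨ ¬x1) ∧ x3) ∧ ¬x5 ∨ ¬((x1 ∨ ¬x1) ∧ x3)) ∧ (¬¬((x1 ∨ ¬x1) ∧ x3) ∨ ¬x2)
    = ¬¬((x1 ∨ ¬x1) ∧ x3) ∧ (¬¬((x1 ∨ ¬x1) ∧ x3) ∨ ¬x2)   [absorption]
    = ¬¬((x1 ∨ ¬x1) ∧ x3)   [absorption]
    = (x1 ∨ ¬x1) ∧ x3   [double negation]
    = x3   [complement / identity]
Both reduce to x3, so they are equivalent.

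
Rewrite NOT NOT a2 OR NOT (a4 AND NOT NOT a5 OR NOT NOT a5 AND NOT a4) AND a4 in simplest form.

a2 OR NOT a5 AND a4

NOT NOT a2 OR NOT (a4 AND NOT NOT a5 OR NOT NOT a5 AND NOT a4) AND a4
= NOT NOT a2 OR NOT NOT NOT a5 AND a4   (distribution)
= a2 OR NOT NOT NOT a5 AND a4   (double negation)
= a2 OR NOT a5 AND a4   (double negation)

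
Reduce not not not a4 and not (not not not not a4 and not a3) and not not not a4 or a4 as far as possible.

True

not not not a4 and not (not not not not a4 and not a3) and not not not a4 or a4
= not not not a4 and (not not not a4 or a3) and not not not a4 or a4   [De Morgan]
= not not not a4 and not not not a4 or a4   [absorption]
= not not not a4 or a4   [idempotence]
= not a4 or a4   [double negation]
= True   [complement]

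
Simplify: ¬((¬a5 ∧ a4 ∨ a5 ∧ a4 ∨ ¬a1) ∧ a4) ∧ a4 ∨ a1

¬((¬a5 ∧ a4 ∨ a5 ∧ a4 ∨ ¬a1) ∧ a4) ∧ a4 ∨ a1
= ¬((a4 ∨ ¬a1) ∧ a4) ∧ a4 ∨ a1   (distribution)
= ¬a4 ∧ a4 ∨ a1   (absorption)
= a1   (complement / identity)

a1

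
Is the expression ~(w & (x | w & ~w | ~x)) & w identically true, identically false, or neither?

identically false

~(w & (x | w & ~w | ~x)) & w
= ~(w & (x | ~x)) & w
= ~w & w
= 0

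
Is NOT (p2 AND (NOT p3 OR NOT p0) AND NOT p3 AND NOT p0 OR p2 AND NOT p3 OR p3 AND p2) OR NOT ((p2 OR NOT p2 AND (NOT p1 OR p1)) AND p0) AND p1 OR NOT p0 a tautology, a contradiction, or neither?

neither

NOT (p2 AND (NOT p3 OR NOT p0) AND NOT p3 AND NOT p0 OR p2 AND NOT p3 OR p3 AND p2) OR NOT ((p2 OR NOT p2 AND (NOT p1 OR p1)) AND p0) AND p1 OR NOT p0
= NOT (p2 AND (NOT p3 OR NOT p0) AND NOT p3 AND NOT p0 OR p2 AND NOT p3 OR p3 AND p2) OR NOT ((p2 OR NOT p2) AND p0) AND p1 OR NOT p0
= NOT (p2 AND NOT p3 AND NOT p0 OR p2 AND NOT p3 OR p3 AND p2) OR NOT ((p2 OR NOT p2) AND p0) AND p1 OR NOT p0
= NOT (p2 AND NOT p3 OR p3 AND p2) OR NOT ((p2 OR NOT p2) AND p0) AND p1 OR NOT p0
= NOT p2 OR NOT ((p2 OR NOT p2) AND p0) AND p1 OR NOT p0
= NOT p2 OR NOT p0 AND p1 OR NOT p0
= NOT p2 OR NOT p0
This depends on p0, p2, so it is not a constant.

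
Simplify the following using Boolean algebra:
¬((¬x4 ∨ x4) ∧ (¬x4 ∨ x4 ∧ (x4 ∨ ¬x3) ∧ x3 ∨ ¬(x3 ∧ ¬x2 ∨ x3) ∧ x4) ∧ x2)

¬x2

¬((¬x4 ∨ x4) ∧ (¬x4 ∨ x4 ∧ (x4 ∨ ¬x3) ∧ x3 ∨ ¬(x3 ∧ ¬x2 ∨ x3) ∧ x4) ∧ x2)
= ¬((¬x4 ∨ x4) ∧ (¬x4 ∨ x4 ∧ (x4 ∨ ¬x3) ∧ x3 ∨ ¬x3 ∧ x4) ∧ x2)
= ¬((¬x4 ∨ x4) ∧ (¬x4 ∨ x4 ∧ x3 ∨ ¬x3 ∧ x4) ∧ x2)
= ¬((¬x4 ∨ x4 ∧ x3 ∨ ¬x3 ∧ x4) ∧ x2)
= ¬((¬x4 ∨ x4) ∧ x2)
= ¬x2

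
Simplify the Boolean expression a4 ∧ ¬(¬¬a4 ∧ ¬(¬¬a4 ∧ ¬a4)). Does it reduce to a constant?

a4 ∧ ¬(¬¬a4 ∧ ¬(¬¬a4 ∧ ¬a4))
= a4 ∧ (¬a4 ∨ ¬¬a4 ∧ ¬a4)   [De Morgan]
= a4 ∧ (¬a4 ∨ a4 ∧ ¬a4)   [double negation]
= a4 ∧ ¬a4   [complement / identity]
= False   [complement]

False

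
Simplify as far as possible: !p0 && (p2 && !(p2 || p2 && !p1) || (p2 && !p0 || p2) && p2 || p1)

!p0 && (p2 && !(p2 || p2 && !p1) || (p2 && !p0 || p2) && p2 || p1)
= !p0 && (p2 && !p2 || (p2 && !p0 || p2) && p2 || p1)   (absorption)
= !p0 && (p2 && !p2 || p2 && p2 || p1)   (absorption)
= !p0 && (p2 || p1)   (distribution)

!p0 && (p2 || p1)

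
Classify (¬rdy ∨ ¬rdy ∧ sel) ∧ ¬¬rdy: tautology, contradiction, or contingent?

contradiction

(¬rdy ∨ ¬rdy ∧ sel) ∧ ¬¬rdy
= (¬rdy ∨ ¬rdy ∧ sel) ∧ rdy   [double negation]
= ¬rdy ∧ rdy   [absorption]
= False   [complement]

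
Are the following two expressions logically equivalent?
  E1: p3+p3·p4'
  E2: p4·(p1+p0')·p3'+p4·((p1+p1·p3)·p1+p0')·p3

No

E1: p3+p3·p4'
    = p3   (absorption)
E2: p4·(p1+p0')·p3'+p4·((p1+p1·p3)·p1+p0')·p3
    = p4·(p1+p0')·p3'+p4·(p1·p1+p0')·p3   (absorption)
    = p4·(p1+p0')·p3'+p4·(p1+p0')·p3   (idempotence)
    = p4·(p1+p0')   (distribution)
These differ: at p0=0, p1=1, p3=1, p4=0, E1 = 1 but E2 = 0.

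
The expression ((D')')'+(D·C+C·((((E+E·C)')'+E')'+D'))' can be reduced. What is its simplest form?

D'+C'

((D')')'+(D·C+C·((((E+E·C)')'+E')'+D'))'
= ((D')')'+(D·C+C·(((E')'+E')'+D'))'   [absorption]
= ((D')')'+(D·C+C·(E'·E+D'))'   [De Morgan]
= D'+(D·C+C·(E'·E+D'))'   [double negation]
= D'+(D·C+C·D')'   [complement / identity]
= D'+C'   [distribution]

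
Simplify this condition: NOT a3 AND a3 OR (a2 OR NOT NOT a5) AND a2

a2

NOT a3 AND a3 OR (a2 OR NOT NOT a5) AND a2
= NOT a3 AND a3 OR (a2 OR a5) AND a2
= NOT a3 AND a3 OR a2
= a2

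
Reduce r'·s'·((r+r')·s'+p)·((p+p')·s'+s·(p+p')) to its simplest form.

r'·s'·((r+r')·s'+p)·((p+p')·s'+s·(p+p'))
= r'·s'·((r+r')·s'+p)·(p+p')   (distribution)
= r'·s'·((r+r')·s'+p)   (complement / identity)
= r'·s'·(s'+p)   (complement / identity)
= r'·s'   (absorption)

r'·s'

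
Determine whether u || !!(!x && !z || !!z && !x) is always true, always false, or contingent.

contingent

u || !!(!x && !z || !!z && !x)
= u || !!(!x && !z || z && !x)   (double negation)
= u || !!(!x && (!z || z))   (distribution)
= u || !!!x   (complement / identity)
= u || !x   (double negation)
This depends on u, x, so it is not a constant.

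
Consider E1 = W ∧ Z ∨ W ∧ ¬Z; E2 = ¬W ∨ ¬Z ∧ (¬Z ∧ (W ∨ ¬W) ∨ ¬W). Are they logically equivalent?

E1: W ∧ Z ∨ W ∧ ¬Z
    = W
E2: ¬W ∨ ¬Z ∧ (¬Z ∧ (W ∨ ¬W) ∨ ¬W)
    = ¬W ∨ ¬Z ∧ (¬Z ∨ ¬W)
    = ¬W ∨ ¬Z
These differ: at W=0, Z=1, E1 = 0 but E2 = 1.

No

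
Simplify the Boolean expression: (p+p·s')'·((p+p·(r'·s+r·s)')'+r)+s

(p+p·s')'·((p+p·(r'·s+r·s)')'+r)+s
= (p+p·s')'·((p+p·s')'+r)+s   (distribution)
= (p+p·s')'+s   (absorption)
= p'+s   (absorption)

p'+s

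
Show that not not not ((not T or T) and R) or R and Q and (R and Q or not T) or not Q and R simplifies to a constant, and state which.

True

not not not ((not T or T) and R) or R and Q and (R and Q or not T) or not Q and R
= not not not ((not T or T) and R) or R and Q or not Q and R   [absorption]
= not not not ((not T or T) and R) or R   [distribution]
= not ((not T or T) and R) or R   [double negation]
= not R or R   [complement / identity]
= True   [complement]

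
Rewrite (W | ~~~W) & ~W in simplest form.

~W

(W | ~~~W) & ~W
= (W | ~W) & ~W   (double negation)
= ~W   (complement / identity)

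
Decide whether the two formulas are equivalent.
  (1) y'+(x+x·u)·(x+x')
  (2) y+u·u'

E1: y'+(x+x·u)·(x+x')
    = y'+x+x·u   — complement / identity
    = y'+x   — absorption
E2: y+u·u'
    = y   — complement / identity
These differ: at u=0, x=0, y=0, E1 = 1 but E2 = 0.

No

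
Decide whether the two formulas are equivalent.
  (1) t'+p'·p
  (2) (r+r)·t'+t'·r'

Yes

E1: t'+p'·p
    = t'   [complement / identity]
E2: (r+r)·t'+t'·r'
    = r·t'+t'·r'   [idempotence]
    = t'   [distribution]
Both reduce to t', so they are equivalent.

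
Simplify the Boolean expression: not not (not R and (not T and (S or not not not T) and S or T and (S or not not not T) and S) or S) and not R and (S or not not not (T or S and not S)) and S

not not (not R and (not T and (S or not not not T) and S or T and (S or not not not T) and S) or S) and not R and (S or not not not (T or S and not S)) and S
= not not (not R and (S or not not not T) and S or S) and not R and (S or not not not (T or S and not S)) and S   [distribution]
= (not R and (S or not not not T) and S or S) and not R and (S or not not not (T or S and not S)) and S   [double negation]
= (not R and (S or not not not T) and S or S) and not R and (S or not not not T) and S   [complement / identity]
= not R and (S or not not not T) and S   [absorption]
= not R and (S or not T) and S   [double negation]
= not R and S   [absorption]

not R and S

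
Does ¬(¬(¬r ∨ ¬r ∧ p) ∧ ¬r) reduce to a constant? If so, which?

¬(¬(¬r ∨ ¬r ∧ p) ∧ ¬r)
= ¬r ∨ ¬r ∧ p ∨ r
= ¬r ∨ r
= True

yes, True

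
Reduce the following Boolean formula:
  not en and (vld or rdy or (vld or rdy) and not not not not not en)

not en and (vld or rdy)

not en and (vld or rdy or (vld or rdy) and not not not not not en)
= not en and (vld or rdy or (vld or rdy) and not not not en)
= not en and (vld or rdy or (vld or rdy) and not en)
= not en and (vld or rdy)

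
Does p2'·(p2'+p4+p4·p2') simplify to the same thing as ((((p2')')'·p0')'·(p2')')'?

E1: p2'·(p2'+p4+p4·p2')
    = p2'·(p2'+p4)   — absorption
    = p2'   — absorption
E2: ((((p2')')'·p0')'·(p2')')'
    = ((p2')')'·p0'+p2'   — De Morgan
    = p2'·p0'+p2'   — double negation
    = p2'   — absorption
Both reduce to p2', so they are equivalent.

Yes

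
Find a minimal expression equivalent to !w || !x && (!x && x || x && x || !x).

!w || !x && (!x && x || x && x || !x)
= !w || !x && (x || !x)   — distribution
= !w || !x   — complement / identity

!w || !x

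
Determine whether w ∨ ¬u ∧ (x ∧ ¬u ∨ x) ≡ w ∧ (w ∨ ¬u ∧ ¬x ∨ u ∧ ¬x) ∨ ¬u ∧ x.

E1: w ∨ ¬u ∧ (x ∧ ¬u ∨ x)
    = w ∨ ¬u ∧ x   [absorption]
E2: w ∧ (w ∨ ¬u ∧ ¬x ∨ u ∧ ¬x) ∨ ¬u ∧ x
    = w ∧ (w ∨ ¬x) ∨ ¬u ∧ x   [distribution]
    = w ∨ ¬u ∧ x   [absorption]
Both reduce to w ∨ ¬u ∧ x, so they are equivalent.

Yes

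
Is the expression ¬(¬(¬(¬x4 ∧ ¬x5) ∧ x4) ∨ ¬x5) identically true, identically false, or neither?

neither

¬(¬(¬(¬x4 ∧ ¬x5) ∧ x4) ∨ ¬x5)
= ¬(¬((x4 ∨ x5) ∧ x4) ∨ ¬x5)   — De Morgan
= ¬(¬x4 ∨ ¬x5)   — absorption
= x4 ∧ x5   — De Morgan
This depends on x4, x5, so it is not a constant.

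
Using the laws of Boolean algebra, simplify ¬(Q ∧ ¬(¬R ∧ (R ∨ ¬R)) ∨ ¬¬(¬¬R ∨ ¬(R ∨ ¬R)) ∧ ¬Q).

¬(Q ∧ ¬(¬R ∧ (R ∨ ¬R)) ∨ ¬¬(¬¬R ∨ ¬(R ∨ ¬R)) ∧ ¬Q)
= ¬(Q ∧ ¬(¬R ∧ (R ∨ ¬R)) ∨ ¬(¬R ∧ (R ∨ ¬R)) ∧ ¬Q)   — De Morgan
= ¬¬(¬R ∧ (R ∨ ¬R))   — distribution
= ¬¬¬R   — complement / identity
= ¬R   — double negation

¬R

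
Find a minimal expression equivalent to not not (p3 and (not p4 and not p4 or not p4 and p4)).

p3 and not p4

not not (p3 and (not p4 and not p4 or not p4 and p4))
= not not (p3 and not p4)   — distribution
= p3 and not p4   — double negation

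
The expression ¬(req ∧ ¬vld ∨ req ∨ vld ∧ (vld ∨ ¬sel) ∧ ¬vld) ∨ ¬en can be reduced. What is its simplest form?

¬(req ∧ ¬vld ∨ req ∨ vld ∧ (vld ∨ ¬sel) ∧ ¬vld) ∨ ¬en
= ¬(req ∧ ¬vld ∨ req ∨ vld ∧ ¬vld) ∨ ¬en   [absorption]
= ¬(req ∨ vld ∧ ¬vld) ∨ ¬en   [absorption]
= ¬req ∨ ¬en   [complement / identity]

¬req ∨ ¬en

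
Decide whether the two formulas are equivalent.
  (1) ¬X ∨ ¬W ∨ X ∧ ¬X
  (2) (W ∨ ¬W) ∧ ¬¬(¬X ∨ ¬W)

E1: ¬X ∨ ¬W ∨ X ∧ ¬X
    = ¬X ∨ ¬W   (complement / identity)
E2: (W ∨ ¬W) ∧ ¬¬(¬X ∨ ¬W)
    = (W ∨ ¬W) ∧ (¬X ∨ ¬W)   (double negation)
    = ¬X ∨ ¬W   (complement / identity)
Both reduce to ¬X ∨ ¬W, so they are equivalent.

Yes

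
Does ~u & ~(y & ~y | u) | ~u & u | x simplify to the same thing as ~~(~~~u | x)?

Yes

E1: ~u & ~(y & ~y | u) | ~u & u | x
    = (~(y & ~y | u) | u) & ~u | x   — distribution
    = (~u | u) & ~u | x   — complement / identity
    = ~u | x   — complement / identity
E2: ~~(~~~u | x)
    = ~~(~u | x)   — double negation
    = ~u | x   — double negation
Both reduce to ~u | x, so they are equivalent.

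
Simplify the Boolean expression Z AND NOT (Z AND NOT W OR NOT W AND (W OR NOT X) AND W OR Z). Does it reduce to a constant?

Z AND NOT (Z AND NOT W OR NOT W AND (W OR NOT X) AND W OR Z)
= Z AND NOT (Z AND NOT W OR NOT W AND W OR Z)   — absorption
= Z AND NOT (Z AND NOT W OR Z)   — complement / identity
= Z AND NOT Z   — absorption
= FALSE   — complement

FALSE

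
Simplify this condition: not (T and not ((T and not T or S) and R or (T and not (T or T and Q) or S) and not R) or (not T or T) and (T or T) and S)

not T

not (T and not ((T and not T or S) and R or (T and not (T or T and Q) or S) and not R) or (not T or T) and (T or T) and S)
= not (T and not ((T and not T or S) and R or (T and not (T or T and Q) or S) and not R) or (T or T) and S)   (complement / identity)
= not (T and not ((T and not T or S) and R or (T and not T or S) and not R) or (T or T) and S)   (absorption)
= not (T and not (T and not T or S) or (T or T) and S)   (distribution)
= not (T and not (T and not T or S) or T and S)   (idempotence)
= not (T and not S or T and S)   (complement / identity)
= not T   (distribution)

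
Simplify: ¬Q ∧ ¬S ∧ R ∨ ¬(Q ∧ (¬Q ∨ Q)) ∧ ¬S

¬Q ∧ ¬S

¬Q ∧ ¬S ∧ R ∨ ¬(Q ∧ (¬Q ∨ Q)) ∧ ¬S
= ¬Q ∧ ¬S ∧ R ∨ ¬Q ∧ ¬S
= ¬Q ∧ ¬S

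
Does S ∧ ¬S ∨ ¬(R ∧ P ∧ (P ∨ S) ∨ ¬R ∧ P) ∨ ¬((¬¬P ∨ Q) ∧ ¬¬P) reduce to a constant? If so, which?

S ∧ ¬S ∨ ¬(R ∧ P ∧ (P ∨ S) ∨ ¬R ∧ P) ∨ ¬((¬¬P ∨ Q) ∧ ¬¬P)
= S ∧ ¬S ∨ ¬(R ∧ P ∨ ¬R ∧ P) ∨ ¬((¬¬P ∨ Q) ∧ ¬¬P)   — absorption
= S ∧ ¬S ∨ ¬(R ∧ P ∨ ¬R ∧ P) ∨ ¬¬¬P   — absorption
= ¬(R ∧ P ∨ ¬R ∧ P) ∨ ¬¬¬P   — complement / identity
= ¬P ∨ ¬¬¬P   — distribution
= ¬P ∨ ¬P   — double negation
= ¬P   — idempotence
This depends on P, so it is not a constant.

no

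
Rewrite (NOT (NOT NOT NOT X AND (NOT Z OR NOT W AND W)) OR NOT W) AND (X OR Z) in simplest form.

X OR Z

(NOT (NOT NOT NOT X AND (NOT Z OR NOT W AND W)) OR NOT W) AND (X OR Z)
= (NOT (NOT X AND (NOT Z OR NOT W AND W)) OR NOT W) AND (X OR Z)
= (NOT (NOT X AND NOT Z) OR NOT W) AND (X OR Z)
= (X OR Z OR NOT W) AND (X OR Z)
= X OR Z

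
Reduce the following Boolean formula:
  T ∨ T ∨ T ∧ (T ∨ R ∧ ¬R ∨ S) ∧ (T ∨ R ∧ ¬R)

T

T ∨ T ∨ T ∧ (T ∨ R ∧ ¬R ∨ S) ∧ (T ∨ R ∧ ¬R)
= T ∨ T ∨ T ∧ (T ∨ R ∧ ¬R)
= T ∨ T ∨ T ∧ T
= T ∨ T ∨ T
= T ∨ T
= T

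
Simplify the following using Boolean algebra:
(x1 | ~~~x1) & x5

(x1 | ~~~x1) & x5
= (x1 | ~x1) & x5   (double negation)
= x5   (complement / identity)

x5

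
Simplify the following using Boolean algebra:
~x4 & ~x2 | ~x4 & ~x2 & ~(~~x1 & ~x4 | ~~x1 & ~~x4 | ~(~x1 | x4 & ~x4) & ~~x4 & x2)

~x4 & ~x2

~x4 & ~x2 | ~x4 & ~x2 & ~(~~x1 & ~x4 | ~~x1 & ~~x4 | ~(~x1 | x4 & ~x4) & ~~x4 & x2)
= ~x4 & ~x2 | ~x4 & ~x2 & ~(~~x1 & ~x4 | ~~x1 & ~~x4 | ~~x1 & ~~x4 & x2)   [complement / identity]
= ~x4 & ~x2 | ~x4 & ~x2 & ~(~~x1 & ~x4 | ~~x1 & ~~x4)   [absorption]
= ~x4 & ~x2 | ~x4 & ~x2 & ~(~~x1 & ~x4 | ~~x1 & x4)   [double negation]
= ~x4 & ~x2 | ~x4 & ~x2 & ~~~x1   [distribution]
= ~x4 & ~x2 | ~x4 & ~x2 & ~x1   [double negation]
= ~x4 & ~x2   [absorption]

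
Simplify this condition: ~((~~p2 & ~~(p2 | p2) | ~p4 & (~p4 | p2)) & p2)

~p2

~((~~p2 & ~~(p2 | p2) | ~p4 & (~p4 | p2)) & p2)
= ~((~~p2 & ~~p2 | ~p4 & (~p4 | p2)) & p2)   [idempotence]
= ~((~~p2 & ~~p2 | ~p4) & p2)   [absorption]
= ~((~~p2 | ~p4) & p2)   [idempotence]
= ~((p2 | ~p4) & p2)   [double negation]
= ~p2   [absorption]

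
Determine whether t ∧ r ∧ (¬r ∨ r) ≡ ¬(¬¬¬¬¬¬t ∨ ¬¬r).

No

E1: t ∧ r ∧ (¬r ∨ r)
    = t ∧ r   [complement / identity]
E2: ¬(¬¬¬¬¬¬t ∨ ¬¬r)
    = ¬(¬¬¬¬t ∨ ¬¬r)   [double negation]
    = ¬¬¬t ∧ ¬r   [De Morgan]
    = ¬t ∧ ¬r   [double negation]
These differ: at r=0, t=0, E1 = 0 but E2 = 1.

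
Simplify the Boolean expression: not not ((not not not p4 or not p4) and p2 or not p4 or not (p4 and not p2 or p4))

not p4

not not ((not not not p4 or not p4) and p2 or not p4 or not (p4 and not p2 or p4))
= not not ((not not not p4 or not p4) and p2 or not p4 or not p4)   (absorption)
= not not ((not p4 or not p4) and p2 or not p4 or not p4)   (double negation)
= not not (not p4 or not p4)   (absorption)
= not not not p4   (idempotence)
= not p4   (double negation)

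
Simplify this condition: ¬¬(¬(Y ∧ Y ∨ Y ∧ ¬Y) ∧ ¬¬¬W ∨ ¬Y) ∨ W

¬Y ∨ W

¬¬(¬(Y ∧ Y ∨ Y ∧ ¬Y) ∧ ¬¬¬W ∨ ¬Y) ∨ W
= ¬¬(¬(Y ∧ Y ∨ Y ∧ ¬Y) ∧ ¬W ∨ ¬Y) ∨ W   (double negation)
= ¬¬(¬Y ∧ ¬W ∨ ¬Y) ∨ W   (distribution)
= ¬Y ∧ ¬W ∨ ¬Y ∨ W   (double negation)
= ¬Y ∨ W   (absorption)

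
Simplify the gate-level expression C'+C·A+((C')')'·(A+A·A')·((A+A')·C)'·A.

C'+C·A+((C')')'·(A+A·A')·((A+A')·C)'·A
= C'+C·A+((C')')'·(A+A·A')·C'·A
= C'+C·A+((C')')'·A·C'·A
= C'+C·A+C'·A·C'·A
= C'+C·A+C'·A
= C'+A

C'+A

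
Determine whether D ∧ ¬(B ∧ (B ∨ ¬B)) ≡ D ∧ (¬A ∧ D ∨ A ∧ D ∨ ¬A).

No

E1: D ∧ ¬(B ∧ (B ∨ ¬B))
    = D ∧ ¬B   — complement / identity
E2: D ∧ (¬A ∧ D ∨ A ∧ D ∨ ¬A)
    = D ∧ (D ∨ ¬A)   — distribution
    = D   — absorption
These differ: at A=0, B=1, D=1, E1 = 0 but E2 = 1.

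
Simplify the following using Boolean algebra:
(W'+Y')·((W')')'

(W'+Y')·((W')')'
= (W'+Y')·W'   [double negation]
= W'   [absorption]

W'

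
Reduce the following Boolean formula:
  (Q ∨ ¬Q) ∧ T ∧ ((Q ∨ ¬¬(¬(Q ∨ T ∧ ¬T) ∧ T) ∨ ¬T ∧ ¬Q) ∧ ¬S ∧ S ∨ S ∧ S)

T ∧ S

(Q ∨ ¬Q) ∧ T ∧ ((Q ∨ ¬¬(¬(Q ∨ T ∧ ¬T) ∧ T) ∨ ¬T ∧ ¬Q) ∧ ¬S ∧ S ∨ S ∧ S)
= (Q ∨ ¬Q) ∧ T ∧ ((Q ∨ ¬(Q ∨ T ∧ ¬T) ∧ T ∨ ¬T ∧ ¬Q) ∧ ¬S ∧ S ∨ S ∧ S)   — double negation
= (Q ∨ ¬Q) ∧ T ∧ ((Q ∨ ¬Q ∧ T ∨ ¬T ∧ ¬Q) ∧ ¬S ∧ S ∨ S ∧ S)   — complement / identity
= (Q ∨ ¬Q) ∧ T ∧ ((Q ∨ ¬Q) ∧ ¬S ∧ S ∨ S ∧ S)   — distribution
= (Q ∨ ¬Q) ∧ T ∧ (¬S ∧ S ∨ S ∧ S)   — complement / identity
= T ∧ (¬S ∧ S ∨ S ∧ S)   — complement / identity
= T ∧ S   — distribution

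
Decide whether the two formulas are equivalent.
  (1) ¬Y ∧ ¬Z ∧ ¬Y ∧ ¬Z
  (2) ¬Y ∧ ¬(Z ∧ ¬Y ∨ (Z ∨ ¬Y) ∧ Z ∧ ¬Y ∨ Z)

Yes

E1: ¬Y ∧ ¬Z ∧ ¬Y ∧ ¬Z
    = ¬Y ∧ ¬Z   (idempotence)
E2: ¬Y ∧ ¬(Z ∧ ¬Y ∨ (Z ∨ ¬Y) ∧ Z ∧ ¬Y ∨ Z)
    = ¬Y ∧ ¬(Z ∧ ¬Y ∨ Z ∧ ¬Y ∨ Z)   (absorption)
    = ¬Y ∧ ¬(Z ∧ ¬Y ∨ Z)   (idempotence)
    = ¬Y ∧ ¬Z   (absorption)
Both reduce to ¬Y ∧ ¬Z, so they are equivalent.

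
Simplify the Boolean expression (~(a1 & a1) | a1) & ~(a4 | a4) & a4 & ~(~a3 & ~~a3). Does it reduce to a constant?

(~(a1 & a1) | a1) & ~(a4 | a4) & a4 & ~(~a3 & ~~a3)
= (~a1 | a1) & ~(a4 | a4) & a4 & ~(~a3 & ~~a3)   — idempotence
= (~a1 | a1) & ~a4 & a4 & ~(~a3 & ~~a3)   — idempotence
= ~a4 & a4 & ~(~a3 & ~~a3)   — complement / identity
= ~a4 & a4 & (a3 | ~a3)   — De Morgan
= ~a4 & a4   — complement / identity
= 0   — complement

0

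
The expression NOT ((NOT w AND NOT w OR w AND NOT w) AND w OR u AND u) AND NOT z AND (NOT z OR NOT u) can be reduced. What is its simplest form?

NOT u AND NOT z

NOT ((NOT w AND NOT w OR w AND NOT w) AND w OR u AND u) AND NOT z AND (NOT z OR NOT u)
= NOT (NOT w AND w OR u AND u) AND NOT z AND (NOT z OR NOT u)
= NOT (NOT w AND w OR u AND u) AND NOT z
= NOT (u AND u) AND NOT z
= NOT u AND NOT z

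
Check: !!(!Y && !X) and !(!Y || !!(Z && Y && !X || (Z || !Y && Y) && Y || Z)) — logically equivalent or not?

E1: !!(!Y && !X)
    = !Y && !X   — double negation
E2: !(!Y || !!(Z && Y && !X || (Z || !Y && Y) && Y || Z))
    = !(!Y || !!(Z && Y && !X || Z && Y || Z))   — complement / identity
    = !(!Y || !!(Z && Y || Z))   — absorption
    = !(!Y || !!Z)   — absorption
    = Y && !Z   — De Morgan
These differ: at X=0, Y=0, Z=0, E1 = 1 but E2 = 0.

No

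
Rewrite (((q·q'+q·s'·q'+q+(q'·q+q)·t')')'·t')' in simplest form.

q'+t

(((q·q'+q·s'·q'+q+(q'·q+q)·t')')'·t')'
= (((q'·(q+q·s')+q+(q'·q+q)·t')')'·t')'   — distribution
= (((q'·q+q+(q'·q+q)·t')')'·t')'   — absorption
= (((q'·q+q)')'·t')'   — absorption
= (q'·q+q)'+t   — De Morgan
= q'+t   — complement / identity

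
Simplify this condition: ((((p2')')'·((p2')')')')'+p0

p2'+p0

((((p2')')'·((p2')')')')'+p0
= ((p2')'+(p2')')'+p0
= ((p2')')'+p0
= p2'+p0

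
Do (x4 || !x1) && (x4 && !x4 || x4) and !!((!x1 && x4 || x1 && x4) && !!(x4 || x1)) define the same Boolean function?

Yes

E1: (x4 || !x1) && (x4 && !x4 || x4)
    = (x4 || !x1) && x4   [complement / identity]
    = x4   [absorption]
E2: !!((!x1 && x4 || x1 && x4) && !!(x4 || x1))
    = !!((!x1 && x4 || x1 && x4) && (x4 || x1))   [double negation]
    = !!(x4 && (x4 || x1))   [distribution]
    = !!x4   [absorption]
    = x4   [double negation]
Both reduce to x4, so they are equivalent.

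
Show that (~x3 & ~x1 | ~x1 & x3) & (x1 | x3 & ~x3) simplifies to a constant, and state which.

(~x3 & ~x1 | ~x1 & x3) & (x1 | x3 & ~x3)
= ~x1 & (x1 | x3 & ~x3)   — distribution
= ~x1 & x1   — complement / identity
= 0   — complement

0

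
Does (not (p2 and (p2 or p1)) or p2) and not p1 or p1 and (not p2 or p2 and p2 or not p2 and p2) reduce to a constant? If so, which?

(not (p2 and (p2 or p1)) or p2) and not p1 or p1 and (not p2 or p2 and p2 or not p2 and p2)
= (not (p2 and (p2 or p1)) or p2) and not p1 or p1 and (not p2 or p2)   (distribution)
= (not p2 or p2) and not p1 or p1 and (not p2 or p2)   (absorption)
= not p2 or p2   (distribution)
= True   (complement)

yes, True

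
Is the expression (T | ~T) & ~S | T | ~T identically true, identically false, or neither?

identically true

(T | ~T) & ~S | T | ~T
= T | ~T   [absorption]
= 1   [complement]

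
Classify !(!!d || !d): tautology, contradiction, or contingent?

contradiction

!(!!d || !d)
= !d && d   (De Morgan)
= false   (complement)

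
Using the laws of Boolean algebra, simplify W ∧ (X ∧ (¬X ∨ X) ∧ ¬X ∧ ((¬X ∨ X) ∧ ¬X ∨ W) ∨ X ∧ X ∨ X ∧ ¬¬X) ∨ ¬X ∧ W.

W

W ∧ (X ∧ (¬X ∨ X) ∧ ¬X ∧ ((¬X ∨ X) ∧ ¬X ∨ W) ∨ X ∧ X ∨ X ∧ ¬¬X) ∨ ¬X ∧ W
= W ∧ (X ∧ (¬X ∨ X) ∧ ¬X ∨ X ∧ X ∨ X ∧ ¬¬X) ∨ ¬X ∧ W   [absorption]
= W ∧ (X ∧ (¬X ∨ X) ∧ ¬X ∨ X ∧ X ∨ X ∧ X) ∨ ¬X ∧ W   [double negation]
= W ∧ (X ∧ (¬X ∨ X) ∧ ¬X ∨ X ∧ X) ∨ ¬X ∧ W   [idempotence]
= W ∧ (X ∧ ¬X ∨ X ∧ X) ∨ ¬X ∧ W   [complement / identity]
= W ∧ X ∨ ¬X ∧ W   [distribution]
= W   [distribution]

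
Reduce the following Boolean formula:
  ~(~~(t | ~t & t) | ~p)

~(~~(t | ~t & t) | ~p)
= ~(~~t | ~p)   — complement / identity
= ~t & p   — De Morgan

~t & p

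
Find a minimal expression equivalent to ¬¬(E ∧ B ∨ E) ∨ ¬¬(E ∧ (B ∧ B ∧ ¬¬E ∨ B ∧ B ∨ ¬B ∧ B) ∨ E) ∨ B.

¬¬(E ∧ B ∨ E) ∨ ¬¬(E ∧ (B ∧ B ∧ ¬¬E ∨ B ∧ B ∨ ¬B ∧ B) ∨ E) ∨ B
= ¬¬(E ∧ B ∨ E) ∨ ¬¬(E ∧ (B ∧ B ∧ E ∨ B ∧ B ∨ ¬B ∧ B) ∨ E) ∨ B   (double negation)
= ¬¬(E ∧ B ∨ E) ∨ ¬¬(E ∧ (B ∧ B ∨ ¬B ∧ B) ∨ E) ∨ B   (absorption)
= ¬¬(E ∧ B ∨ E) ∨ ¬¬(E ∧ B ∨ E) ∨ B   (distribution)
= ¬¬(E ∧ B ∨ E) ∨ B   (idempotence)
= ¬¬E ∨ B   (absorption)
= E ∨ B   (double negation)

E ∨ B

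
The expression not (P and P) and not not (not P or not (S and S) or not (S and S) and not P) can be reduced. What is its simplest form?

not (P and P) and not not (not P or not (S and S) or not (S and S) and not P)
= not (P and P) and not not (not P or not (S and S))
= not (P and P) and (not P or not (S and S))
= not (P and P) and (not P or not S)
= not P and (not P or not S)
= not P

not P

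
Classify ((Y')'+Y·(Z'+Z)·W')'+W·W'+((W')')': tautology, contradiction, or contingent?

contingent

((Y')'+Y·(Z'+Z)·W')'+W·W'+((W')')'
= ((Y')'+Y·(Z'+Z)·W')'+((W')')'   (complement / identity)
= (Y+Y·(Z'+Z)·W')'+((W')')'   (double negation)
= (Y+Y·(Z'+Z)·W')'+W'   (double negation)
= (Y+Y·W')'+W'   (complement / identity)
= Y'+W'   (absorption)
This depends on W, Y, so it is not a constant.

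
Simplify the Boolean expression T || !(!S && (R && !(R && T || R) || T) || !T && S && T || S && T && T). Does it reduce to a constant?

T || !(!S && (R && !(R && T || R) || T) || !T && S && T || S && T && T)
= T || !(!S && (R && !R || T) || !T && S && T || S && T && T)
= T || !(!S && (R && !R || T) || S && T)
= T || !(!S && T || S && T)
= T || !T
= true

true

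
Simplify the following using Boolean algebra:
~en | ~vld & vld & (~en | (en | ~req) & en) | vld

~en | vld

~en | ~vld & vld & (~en | (en | ~req) & en) | vld
= ~en | ~vld & vld & (~en | en) | vld   — absorption
= ~en | ~vld & vld | vld   — complement / identity
= ~en | vld   — complement / identity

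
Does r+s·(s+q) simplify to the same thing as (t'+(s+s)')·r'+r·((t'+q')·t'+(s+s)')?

No

E1: r+s·(s+q)
    = r+s
E2: (t'+(s+s)')·r'+r·((t'+q')·t'+(s+s)')
    = (t'+(s+s)')·r'+r·(t'+(s+s)')
    = t'+(s+s)'
    = t'+s'
These differ: at q=0, r=0, s=0, t=1, E1 = 0 but E2 = 1.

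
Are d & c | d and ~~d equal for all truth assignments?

Yes

E1: d & c | d
    = d   [absorption]
E2: ~~d
    = d   [double negation]
Both reduce to d, so they are equivalent.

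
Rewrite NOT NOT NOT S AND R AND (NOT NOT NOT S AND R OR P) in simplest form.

NOT S AND R

NOT NOT NOT S AND R AND (NOT NOT NOT S AND R OR P)
= NOT NOT NOT S AND R
= NOT S AND R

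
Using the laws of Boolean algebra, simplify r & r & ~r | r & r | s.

r & r & ~r | r & r | s
= r & ~r | r & r | s   (idempotence)
= r | s   (distribution)

r | s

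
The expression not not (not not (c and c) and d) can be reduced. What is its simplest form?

not not (not not (c and c) and d)
= not not (c and c) and d   [double negation]
= c and c and d   [double negation]
= c and d   [idempotence]

c and d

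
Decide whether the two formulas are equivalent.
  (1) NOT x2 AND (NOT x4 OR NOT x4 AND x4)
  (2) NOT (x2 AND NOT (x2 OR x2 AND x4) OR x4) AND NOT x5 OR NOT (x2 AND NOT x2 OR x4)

E1: NOT x2 AND (NOT x4 OR NOT x4 AND x4)
    = NOT x2 AND NOT x4
E2: NOT (x2 AND NOT (x2 OR x2 AND x4) OR x4) AND NOT x5 OR NOT (x2 AND NOT x2 OR x4)
    = NOT (x2 AND NOT x2 OR x4) AND NOT x5 OR NOT (x2 AND NOT x2 OR x4)
    = NOT (x2 AND NOT x2 OR x4)
    = NOT x4
These differ: at x2=1, x4=0, x5=0, E1 = 0 but E2 = 1.

No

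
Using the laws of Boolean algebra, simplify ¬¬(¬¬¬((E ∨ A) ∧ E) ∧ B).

¬E ∧ B

¬¬(¬¬¬((E ∨ A) ∧ E) ∧ B)
= ¬¬¬((E ∨ A) ∧ E) ∧ B   — double negation
= ¬((E ∨ A) ∧ E) ∧ B   — double negation
= ¬E ∧ B   — absorption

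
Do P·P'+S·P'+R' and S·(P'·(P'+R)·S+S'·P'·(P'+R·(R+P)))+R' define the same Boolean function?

E1: P·P'+S·P'+R'
    = S·P'+R'   (complement / identity)
E2: S·(P'·(P'+R)·S+S'·P'·(P'+R·(R+P)))+R'
    = S·(P'·(P'+R)·S+S'·P'·(P'+R))+R'   (absorption)
    = S·P'·(P'+R)+R'   (distribution)
    = S·P'+R'   (absorption)
Both reduce to S·P'+R', so they are equivalent.

Yes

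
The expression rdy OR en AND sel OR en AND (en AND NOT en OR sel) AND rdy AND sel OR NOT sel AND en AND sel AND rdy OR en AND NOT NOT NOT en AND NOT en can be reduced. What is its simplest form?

rdy OR en AND sel OR en AND (en AND NOT en OR sel) AND rdy AND sel OR NOT sel AND en AND sel AND rdy OR en AND NOT NOT NOT en AND NOT en
= rdy OR en AND sel OR en AND (en AND NOT en OR sel) AND rdy AND sel OR NOT sel AND en AND sel AND rdy OR en AND NOT en AND NOT en   (double negation)
= rdy OR en AND sel OR en AND sel AND rdy AND sel OR NOT sel AND en AND sel AND rdy OR en AND NOT en AND NOT en   (complement / identity)
= rdy OR en AND sel OR en AND sel AND rdy AND sel OR NOT sel AND en AND sel AND rdy OR en AND NOT en   (idempotence)
= rdy OR en AND sel OR en AND sel AND rdy OR en AND NOT en   (distribution)
= rdy OR en AND sel OR en AND sel AND rdy   (complement / identity)
= rdy OR en AND sel   (absorption)

rdy OR en AND sel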